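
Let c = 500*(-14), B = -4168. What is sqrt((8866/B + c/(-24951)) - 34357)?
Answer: I*sqrt(23224690060130523741)/25998942 ≈ 185.36*I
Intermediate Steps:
c = -7000
sqrt((8866/B + c/(-24951)) - 34357) = sqrt((8866/(-4168) - 7000/(-24951)) - 34357) = sqrt((8866*(-1/4168) - 7000*(-1/24951)) - 34357) = sqrt((-4433/2084 + 7000/24951) - 34357) = sqrt(-96019783/51997884 - 34357) = sqrt(-1786587320371/51997884) = I*sqrt(23224690060130523741)/25998942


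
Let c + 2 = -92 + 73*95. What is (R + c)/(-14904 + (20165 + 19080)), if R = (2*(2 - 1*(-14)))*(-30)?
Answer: 5881/24341 ≈ 0.24161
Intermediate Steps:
R = -960 (R = (2*(2 + 14))*(-30) = (2*16)*(-30) = 32*(-30) = -960)
c = 6841 (c = -2 + (-92 + 73*95) = -2 + (-92 + 6935) = -2 + 6843 = 6841)
(R + c)/(-14904 + (20165 + 19080)) = (-960 + 6841)/(-14904 + (20165 + 19080)) = 5881/(-14904 + 39245) = 5881/24341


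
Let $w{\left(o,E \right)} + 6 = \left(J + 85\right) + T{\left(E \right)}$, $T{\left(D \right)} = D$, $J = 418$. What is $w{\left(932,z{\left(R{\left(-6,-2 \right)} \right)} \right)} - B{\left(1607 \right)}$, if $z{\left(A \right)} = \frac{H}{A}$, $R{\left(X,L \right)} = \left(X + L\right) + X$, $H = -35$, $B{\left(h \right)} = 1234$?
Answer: $- \frac{1469}{2} \approx -734.5$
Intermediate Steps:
$R{\left(X,L \right)} = L + 2 X$ ($R{\left(X,L \right)} = \left(L + X\right) + X = L + 2 X$)
$z{\left(A \right)} = - \frac{35}{A}$
$w{\left(o,E \right)} = 497 + E$ ($w{\left(o,E \right)} = -6 + \left(\left(418 + 85\right) + E\right) = -6 + \left(503 + E\right) = 497 + E$)
$w{\left(932,z{\left(R{\left(-6,-2 \right)} \right)} \right)} - B{\left(1607 \right)} = \left(497 - \frac{35}{-2 + 2 \left(-6\right)}\right) - 1234 = \left(497 - \frac{35}{-2 - 12}\right) - 1234 = \left(497 - \frac{35}{-14}\right) - 1234 = \left(497 - - \frac{5}{2}\right) - 1234 = \left(497 + \frac{5}{2}\right) - 1234 = \frac{999}{2} - 1234 = - \frac{1469}{2}$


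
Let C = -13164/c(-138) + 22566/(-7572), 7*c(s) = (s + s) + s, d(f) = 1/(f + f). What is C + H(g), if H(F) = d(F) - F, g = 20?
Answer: 347658079/1741560 ≈ 199.62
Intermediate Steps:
d(f) = 1/(2*f)
H(F) = 1/(2*F) - F
c(s) = 3*s/7 (c(s) = ((s + s) + s)/7 = (2*s + s)/7 = (3*s)/7 = 3*s/7)
C = 19122287/87078 (C = -13164/((3/7)*(-138)) + 22566/(-7572) = -13164/(-414/7) + 22566*(-1/7572) = -13164*(-7/414) - 3761/1262 = 15358/69 - 3761/1262 = 19122287/87078 ≈ 219.60)
C + H(g) = 19122287/87078 + ((½)/20 - 1*20) = 19122287/87078 + ((½)*(1/20) - 20) = 19122287/87078 + (1/40 - 20) = 19122287/87078 - 799/40 = 347658079/1741560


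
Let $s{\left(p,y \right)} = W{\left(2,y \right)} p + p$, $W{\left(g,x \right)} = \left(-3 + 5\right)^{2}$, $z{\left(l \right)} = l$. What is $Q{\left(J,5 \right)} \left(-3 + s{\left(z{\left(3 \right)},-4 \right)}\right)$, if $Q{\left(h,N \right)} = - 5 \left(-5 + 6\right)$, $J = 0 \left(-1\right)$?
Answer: $-60$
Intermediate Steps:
$J = 0$
$W{\left(g,x \right)} = 4$ ($W{\left(g,x \right)} = 2^{2} = 4$)
$Q{\left(h,N \right)} = -5$ ($Q{\left(h,N \right)} = \left(-5\right) 1 = -5$)
$s{\left(p,y \right)} = 5 p$ ($s{\left(p,y \right)} = 4 p + p = 5 p$)
$Q{\left(J,5 \right)} \left(-3 + s{\left(z{\left(3 \right)},-4 \right)}\right) = - 5 \left(-3 + 5 \cdot 3\right) = - 5 \left(-3 + 15\right) = \left(-5\right) 12 = -60$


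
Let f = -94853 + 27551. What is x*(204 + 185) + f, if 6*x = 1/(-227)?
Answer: -91665713/1362 ≈ -67302.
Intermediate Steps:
x = -1/1362 (x = (1/6)/(-227) = (1/6)*(-1/227) = -1/1362 ≈ -0.00073421)
f = -67302
x*(204 + 185) + f = -(204 + 185)/1362 - 67302 = -1/1362*389 - 67302 = -389/1362 - 67302 = -91665713/1362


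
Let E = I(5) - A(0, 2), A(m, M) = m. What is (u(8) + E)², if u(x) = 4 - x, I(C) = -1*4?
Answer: 64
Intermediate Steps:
I(C) = -4
E = -4 (E = -4 - 1*0 = -4 + 0 = -4)
(u(8) + E)² = ((4 - 1*8) - 4)² = ((4 - 8) - 4)² = (-4 - 4)² = (-8)² = 64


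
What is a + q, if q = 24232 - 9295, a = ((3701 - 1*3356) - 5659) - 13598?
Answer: -3975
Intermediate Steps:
a = -18912 (a = ((3701 - 3356) - 5659) - 13598 = (345 - 5659) - 13598 = -5314 - 13598 = -18912)
q = 14937
a + q = -18912 + 14937 = -3975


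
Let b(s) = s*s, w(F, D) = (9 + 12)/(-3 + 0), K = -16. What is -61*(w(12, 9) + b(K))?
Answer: -15189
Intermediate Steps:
w(F, D) = -7 (w(F, D) = 21/(-3) = 21*(-⅓) = -7)
b(s) = s²
-61*(w(12, 9) + b(K)) = -61*(-7 + (-16)²) = -61*(-7 + 256) = -61*249 = -15189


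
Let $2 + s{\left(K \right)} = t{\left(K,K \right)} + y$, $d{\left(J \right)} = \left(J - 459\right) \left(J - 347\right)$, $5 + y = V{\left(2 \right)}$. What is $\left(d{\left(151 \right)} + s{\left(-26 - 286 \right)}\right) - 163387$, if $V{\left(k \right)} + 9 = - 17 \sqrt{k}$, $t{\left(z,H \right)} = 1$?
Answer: $-103034 - 17 \sqrt{2} \approx -1.0306 \cdot 10^{5}$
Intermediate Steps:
$V{\left(k \right)} = -9 - 17 \sqrt{k}$
$y = -14 - 17 \sqrt{2}$ ($y = -5 - \left(9 + 17 \sqrt{2}\right) = -14 - 17 \sqrt{2} \approx -38.042$)
$d{\left(J \right)} = \left(-459 + J\right) \left(-347 + J\right)$
$s{\left(K \right)} = -15 - 17 \sqrt{2}$ ($s{\left(K \right)} = -2 + \left(1 - \left(14 + 17 \sqrt{2}\right)\right) = -2 - \left(13 + 17 \sqrt{2}\right) = -15 - 17 \sqrt{2}$)
$\left(d{\left(151 \right)} + s{\left(-26 - 286 \right)}\right) - 163387 = \left(\left(159273 + 151^{2} - 121706\right) - \left(15 + 17 \sqrt{2}\right)\right) - 163387 = \left(\left(159273 + 22801 - 121706\right) - \left(15 + 17 \sqrt{2}\right)\right) - 163387 = \left(60368 - \left(15 + 17 \sqrt{2}\right)\right) - 163387 = \left(60353 - 17 \sqrt{2}\right) - 163387 = -103034 - 17 \sqrt{2}$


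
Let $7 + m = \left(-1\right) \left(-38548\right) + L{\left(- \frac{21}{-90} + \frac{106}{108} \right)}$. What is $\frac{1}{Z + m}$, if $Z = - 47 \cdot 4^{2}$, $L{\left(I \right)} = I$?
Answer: $\frac{135}{5101679} \approx 2.6462 \cdot 10^{-5}$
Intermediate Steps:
$m = \frac{5203199}{135}$ ($m = -7 + \left(\left(-1\right) \left(-38548\right) + \left(- \frac{21}{-90} + \frac{106}{108}\right)\right) = -7 + \left(38548 + \left(\left(-21\right) \left(- \frac{1}{90}\right) + 106 \cdot \frac{1}{108}\right)\right) = -7 + \left(38548 + \left(\frac{7}{30} + \frac{53}{54}\right)\right) = -7 + \left(38548 + \frac{164}{135}\right) = -7 + \frac{5204144}{135} = \frac{5203199}{135} \approx 38542.0$)
$Z = -752$ ($Z = \left(-47\right) 16 = -752$)
$\frac{1}{Z + m} = \frac{1}{-752 + \frac{5203199}{135}} = \frac{1}{\frac{5101679}{135}} = \frac{135}{5101679}$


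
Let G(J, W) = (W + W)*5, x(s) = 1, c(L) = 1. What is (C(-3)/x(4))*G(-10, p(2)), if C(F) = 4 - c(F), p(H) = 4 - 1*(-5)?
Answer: 270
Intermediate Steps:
p(H) = 9 (p(H) = 4 + 5 = 9)
C(F) = 3 (C(F) = 4 - 1*1 = 4 - 1 = 3)
G(J, W) = 10*W (G(J, W) = (2*W)*5 = 10*W)
(C(-3)/x(4))*G(-10, p(2)) = (3/1)*(10*9) = (3*1)*90 = 3*90 = 270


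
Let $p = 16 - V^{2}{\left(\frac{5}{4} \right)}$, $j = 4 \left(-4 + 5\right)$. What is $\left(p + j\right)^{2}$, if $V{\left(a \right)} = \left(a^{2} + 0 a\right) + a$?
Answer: $\frac{9579025}{65536} \approx 146.16$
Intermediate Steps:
$V{\left(a \right)} = a + a^{2}$ ($V{\left(a \right)} = \left(a^{2} + 0\right) + a = a^{2} + a = a + a^{2}$)
$j = 4$ ($j = 4 \cdot 1 = 4$)
$p = \frac{2071}{256}$ ($p = 16 - \left(\frac{5}{4} \left(1 + \frac{5}{4}\right)\right)^{2} = 16 - \left(5 \cdot \frac{1}{4} \left(1 + 5 \cdot \frac{1}{4}\right)\right)^{2} = 16 - \left(\frac{5 \left(1 + \frac{5}{4}\right)}{4}\right)^{2} = 16 - \left(\frac{5}{4} \cdot \frac{9}{4}\right)^{2} = 16 - \left(\frac{45}{16}\right)^{2} = 16 - \frac{2025}{256} = \frac{2071}{256} \approx 8.0898$)
$\left(p + j\right)^{2} = \left(\frac{2071}{256} + 4\right)^{2} = \left(\frac{3095}{256}\right)^{2} = \frac{9579025}{65536}$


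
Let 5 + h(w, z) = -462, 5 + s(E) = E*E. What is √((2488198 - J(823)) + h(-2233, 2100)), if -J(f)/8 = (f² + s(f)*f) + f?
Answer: √4467414163 ≈ 66839.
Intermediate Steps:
s(E) = -5 + E² (s(E) = -5 + E*E = -5 + E²)
h(w, z) = -467 (h(w, z) = -5 - 462 = -467)
J(f) = -8*f - 8*f² - 8*f*(-5 + f²) (J(f) = -8*((f² + (-5 + f²)*f) + f) = -8*((f² + f*(-5 + f²)) + f) = -8*(f + f² + f*(-5 + f²)) = -8*f - 8*f² - 8*f*(-5 + f²))
√((2488198 - J(823)) + h(-2233, 2100)) = √((2488198 - 8*823*(4 - 1*823 - 1*823²)) - 467) = √((2488198 - 8*823*(4 - 823 - 1*677329)) - 467) = √((2488198 - 8*823*(4 - 823 - 677329)) - 467) = √((2488198 - 8*823*(-678148)) - 467) = √((2488198 - 1*(-4464926432)) - 467) = √((2488198 + 4464926432) - 467) = √(4467414630 - 467) = √4467414163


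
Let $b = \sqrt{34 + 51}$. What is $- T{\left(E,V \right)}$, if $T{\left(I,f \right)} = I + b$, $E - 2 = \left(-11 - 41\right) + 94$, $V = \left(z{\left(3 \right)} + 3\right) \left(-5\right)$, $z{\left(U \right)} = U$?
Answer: $-44 - \sqrt{85} \approx -53.22$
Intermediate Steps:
$b = \sqrt{85} \approx 9.2195$
$V = -30$ ($V = \left(3 + 3\right) \left(-5\right) = 6 \left(-5\right) = -30$)
$E = 44$ ($E = 2 + \left(\left(-11 - 41\right) + 94\right) = 2 + \left(-52 + 94\right) = 2 + 42 = 44$)
$T{\left(I,f \right)} = I + \sqrt{85}$
$- T{\left(E,V \right)} = - (44 + \sqrt{85}) = -44 - \sqrt{85}$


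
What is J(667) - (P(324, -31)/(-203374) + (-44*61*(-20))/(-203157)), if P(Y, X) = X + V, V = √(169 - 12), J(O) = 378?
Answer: 15628680767857/41316851718 + √157/203374 ≈ 378.26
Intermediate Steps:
V = √157 ≈ 12.530
P(Y, X) = X + √157
J(667) - (P(324, -31)/(-203374) + (-44*61*(-20))/(-203157)) = 378 - ((-31 + √157)/(-203374) + (-44*61*(-20))/(-203157)) = 378 - ((-31 + √157)*(-1/203374) - 2684*(-20)*(-1/203157)) = 378 - ((31/203374 - √157/203374) + 53680*(-1/203157)) = 378 - ((31/203374 - √157/203374) - 53680/203157) = 378 - (-10910818453/41316851718 - √157/203374) = 378 + (10910818453/41316851718 + √157/203374) = 15628680767857/41316851718 + √157/203374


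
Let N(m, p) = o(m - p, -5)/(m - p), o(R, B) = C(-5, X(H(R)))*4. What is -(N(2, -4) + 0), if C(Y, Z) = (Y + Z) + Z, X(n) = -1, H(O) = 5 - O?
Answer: 14/3 ≈ 4.6667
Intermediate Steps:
C(Y, Z) = Y + 2*Z
o(R, B) = -28 (o(R, B) = (-5 + 2*(-1))*4 = (-5 - 2)*4 = -7*4 = -28)
N(m, p) = -28/(m - p)
-(N(2, -4) + 0) = -(28/(-4 - 1*2) + 0) = -(28/(-4 - 2) + 0) = -(28/(-6) + 0) = -(28*(-1/6) + 0) = -(-14/3 + 0) = -1*(-14/3) = 14/3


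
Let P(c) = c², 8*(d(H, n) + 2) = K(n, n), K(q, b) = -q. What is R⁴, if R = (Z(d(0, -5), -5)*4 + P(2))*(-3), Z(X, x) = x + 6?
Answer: 331776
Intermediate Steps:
d(H, n) = -2 - n/8 (d(H, n) = -2 + (-n)/8 = -2 - n/8)
Z(X, x) = 6 + x
R = -24 (R = ((6 - 5)*4 + 2²)*(-3) = (1*4 + 4)*(-3) = (4 + 4)*(-3) = 8*(-3) = -24)
R⁴ = (-24)⁴ = 331776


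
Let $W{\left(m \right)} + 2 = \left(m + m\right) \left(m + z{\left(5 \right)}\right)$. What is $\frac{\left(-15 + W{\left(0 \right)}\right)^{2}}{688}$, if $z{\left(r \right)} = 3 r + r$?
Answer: $\frac{289}{688} \approx 0.42006$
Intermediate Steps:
$z{\left(r \right)} = 4 r$
$W{\left(m \right)} = -2 + 2 m \left(20 + m\right)$ ($W{\left(m \right)} = -2 + \left(m + m\right) \left(m + 4 \cdot 5\right) = -2 + 2 m \left(m + 20\right) = -2 + 2 m \left(20 + m\right)$)
$\frac{\left(-15 + W{\left(0 \right)}\right)^{2}}{688} = \frac{\left(-15 + \left(-2 + 2 \cdot 0^{2} + 40 \cdot 0\right)\right)^{2}}{688} = \left(-15 + \left(-2 + 2 \cdot 0 + 0\right)\right)^{2} \cdot \frac{1}{688} = \left(-15 + \left(-2 + 0 + 0\right)\right)^{2} \cdot \frac{1}{688} = \left(-15 - 2\right)^{2} \cdot \frac{1}{688} = \left(-17\right)^{2} \cdot \frac{1}{688} = 289 \cdot \frac{1}{688} = \frac{289}{688}$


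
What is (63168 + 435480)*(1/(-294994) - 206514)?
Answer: -15188915544990108/147497 ≈ -1.0298e+11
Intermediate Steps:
(63168 + 435480)*(1/(-294994) - 206514) = 498648*(-1/294994 - 206514) = 498648*(-60920390917/294994) = -15188915544990108/147497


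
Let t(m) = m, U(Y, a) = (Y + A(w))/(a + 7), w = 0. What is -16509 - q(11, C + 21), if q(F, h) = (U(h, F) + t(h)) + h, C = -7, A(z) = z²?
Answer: -148840/9 ≈ -16538.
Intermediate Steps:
U(Y, a) = Y/(7 + a) (U(Y, a) = (Y + 0²)/(a + 7) = (Y + 0)/(7 + a) = Y/(7 + a))
q(F, h) = 2*h + h/(7 + F) (q(F, h) = (h/(7 + F) + h) + h = (h + h/(7 + F)) + h = 2*h + h/(7 + F))
-16509 - q(11, C + 21) = -16509 - (-7 + 21)*(15 + 2*11)/(7 + 11) = -16509 - 14*(15 + 22)/18 = -16509 - 14*37/18 = -16509 - 1*259/9 = -16509 - 259/9 = -148840/9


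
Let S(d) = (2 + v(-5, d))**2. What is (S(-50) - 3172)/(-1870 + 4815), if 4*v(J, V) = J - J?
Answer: -3168/2945 ≈ -1.0757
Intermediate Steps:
v(J, V) = 0 (v(J, V) = (J - J)/4 = (1/4)*0 = 0)
S(d) = 4 (S(d) = (2 + 0)**2 = 2**2 = 4)
(S(-50) - 3172)/(-1870 + 4815) = (4 - 3172)/(-1870 + 4815) = -3168/2945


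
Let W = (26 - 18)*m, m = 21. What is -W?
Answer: -168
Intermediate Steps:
W = 168 (W = (26 - 18)*21 = 8*21 = 168)
-W = -1*168 = -168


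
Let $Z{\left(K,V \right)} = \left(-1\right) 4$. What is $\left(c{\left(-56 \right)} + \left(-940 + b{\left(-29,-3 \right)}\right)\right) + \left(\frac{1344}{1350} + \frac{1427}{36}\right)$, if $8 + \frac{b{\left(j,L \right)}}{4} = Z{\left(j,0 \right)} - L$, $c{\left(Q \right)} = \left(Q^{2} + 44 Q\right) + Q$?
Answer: $- \frac{287429}{900} \approx -319.37$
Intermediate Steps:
$Z{\left(K,V \right)} = -4$
$c{\left(Q \right)} = Q^{2} + 45 Q$
$b{\left(j,L \right)} = -48 - 4 L$ ($b{\left(j,L \right)} = -32 + 4 \left(-4 - L\right) = -32 - \left(16 + 4 L\right) = -48 - 4 L$)
$\left(c{\left(-56 \right)} + \left(-940 + b{\left(-29,-3 \right)}\right)\right) + \left(\frac{1344}{1350} + \frac{1427}{36}\right) = \left(- 56 \left(45 - 56\right) - 976\right) + \left(\frac{1344}{1350} + \frac{1427}{36}\right) = \left(\left(-56\right) \left(-11\right) + \left(-940 + \left(-48 + 12\right)\right)\right) + \left(1344 \cdot \frac{1}{1350} + 1427 \cdot \frac{1}{36}\right) = \left(616 - 976\right) + \left(\frac{224}{225} + \frac{1427}{36}\right) = \left(616 - 976\right) + \frac{36571}{900} = -360 + \frac{36571}{900} = - \frac{287429}{900}$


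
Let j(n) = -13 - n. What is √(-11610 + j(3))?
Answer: I*√11626 ≈ 107.82*I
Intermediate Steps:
√(-11610 + j(3)) = √(-11610 + (-13 - 1*3)) = √(-11610 + (-13 - 3)) = √(-11610 - 16) = √(-11626) = I*√11626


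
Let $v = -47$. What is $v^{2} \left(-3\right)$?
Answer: $-6627$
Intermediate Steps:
$v^{2} \left(-3\right) = \left(-47\right)^{2} \left(-3\right) = 2209 \left(-3\right) = -6627$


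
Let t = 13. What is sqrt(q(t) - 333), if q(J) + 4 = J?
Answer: 18*I ≈ 18.0*I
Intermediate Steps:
q(J) = -4 + J
sqrt(q(t) - 333) = sqrt((-4 + 13) - 333) = sqrt(9 - 333) = sqrt(-324) = 18*I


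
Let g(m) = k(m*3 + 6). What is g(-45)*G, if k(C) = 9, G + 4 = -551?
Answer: -4995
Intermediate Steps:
G = -555 (G = -4 - 551 = -555)
g(m) = 9
g(-45)*G = 9*(-555) = -4995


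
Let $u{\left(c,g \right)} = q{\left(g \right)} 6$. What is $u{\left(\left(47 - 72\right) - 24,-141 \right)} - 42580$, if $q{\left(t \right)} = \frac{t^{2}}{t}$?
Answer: $-43426$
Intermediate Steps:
$q{\left(t \right)} = t$
$u{\left(c,g \right)} = 6 g$ ($u{\left(c,g \right)} = g 6 = 6 g$)
$u{\left(\left(47 - 72\right) - 24,-141 \right)} - 42580 = 6 \left(-141\right) - 42580 = -846 - 42580 = -43426$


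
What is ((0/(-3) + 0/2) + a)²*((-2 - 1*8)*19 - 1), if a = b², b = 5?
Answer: -119375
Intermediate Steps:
a = 25 (a = 5² = 25)
((0/(-3) + 0/2) + a)²*((-2 - 1*8)*19 - 1) = ((0/(-3) + 0/2) + 25)²*((-2 - 1*8)*19 - 1) = ((0*(-⅓) + 0*(½)) + 25)²*((-2 - 8)*19 - 1) = ((0 + 0) + 25)²*(-10*19 - 1) = (0 + 25)²*(-190 - 1) = 25²*(-191) = 625*(-191) = -119375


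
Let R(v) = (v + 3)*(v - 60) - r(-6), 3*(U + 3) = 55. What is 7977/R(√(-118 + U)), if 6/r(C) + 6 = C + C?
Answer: -263241/48305 + 2728134*I*√231/3719485 ≈ -5.4496 + 11.148*I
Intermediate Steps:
U = 46/3 (U = -3 + (⅓)*55 = -3 + 55/3 = 46/3 ≈ 15.333)
r(C) = 6/(-6 + 2*C) (r(C) = 6/(-6 + (C + C)) = 6/(-6 + 2*C))
R(v) = ⅓ + (-60 + v)*(3 + v) (R(v) = (v + 3)*(v - 60) - 3/(-3 - 6) = (3 + v)*(-60 + v) - 3/(-9) = (-60 + v)*(3 + v) - 3*(-1)/9 = (-60 + v)*(3 + v) - 1*(-⅓) = (-60 + v)*(3 + v) + ⅓ = ⅓ + (-60 + v)*(3 + v))
7977/R(√(-118 + U)) = 7977/(-539/3 + (√(-118 + 46/3))² - 57*√(-118 + 46/3)) = 7977/(-539/3 + (√(-308/3))² - 38*I*√231) = 7977/(-539/3 + (2*I*√231/3)² - 38*I*√231) = 7977/(-539/3 - 308/3 - 38*I*√231) = 7977/(-847/3 - 38*I*√231)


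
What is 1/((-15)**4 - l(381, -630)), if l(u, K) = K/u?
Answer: 127/6429585 ≈ 1.9752e-5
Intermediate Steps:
1/((-15)**4 - l(381, -630)) = 1/((-15)**4 - (-630)/381) = 1/(50625 - (-630)/381) = 1/(50625 - 1*(-210/127)) = 1/(50625 + 210/127) = 1/(6429585/127) = 127/6429585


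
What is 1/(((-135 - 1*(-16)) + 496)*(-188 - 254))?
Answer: -1/166634 ≈ -6.0012e-6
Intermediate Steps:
1/(((-135 - 1*(-16)) + 496)*(-188 - 254)) = 1/(((-135 + 16) + 496)*(-442)) = 1/((-119 + 496)*(-442)) = 1/(377*(-442)) = 1/(-166634) = -1/166634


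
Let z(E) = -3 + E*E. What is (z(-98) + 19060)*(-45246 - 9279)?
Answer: -1562741025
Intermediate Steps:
z(E) = -3 + E**2
(z(-98) + 19060)*(-45246 - 9279) = ((-3 + (-98)**2) + 19060)*(-45246 - 9279) = ((-3 + 9604) + 19060)*(-54525) = (9601 + 19060)*(-54525) = 28661*(-54525) = -1562741025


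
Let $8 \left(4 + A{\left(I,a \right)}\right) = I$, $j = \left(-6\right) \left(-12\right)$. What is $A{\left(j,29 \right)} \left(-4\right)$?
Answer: $-20$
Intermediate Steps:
$j = 72$
$A{\left(I,a \right)} = -4 + \frac{I}{8}$
$A{\left(j,29 \right)} \left(-4\right) = \left(-4 + \frac{1}{8} \cdot 72\right) \left(-4\right) = \left(-4 + 9\right) \left(-4\right) = 5 \left(-4\right) = -20$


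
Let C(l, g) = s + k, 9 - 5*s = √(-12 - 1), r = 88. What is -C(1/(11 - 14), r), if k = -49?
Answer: 236/5 + I*√13/5 ≈ 47.2 + 0.72111*I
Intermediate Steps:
s = 9/5 - I*√13/5 (s = 9/5 - √(-12 - 1)/5 = 9/5 - I*√13/5 ≈ 1.8 - 0.72111*I)
C(l, g) = -236/5 - I*√13/5 (C(l, g) = (9/5 - I*√13/5) - 49 = -236/5 - I*√13/5)
-C(1/(11 - 14), r) = -(-236/5 - I*√13/5) = 236/5 + I*√13/5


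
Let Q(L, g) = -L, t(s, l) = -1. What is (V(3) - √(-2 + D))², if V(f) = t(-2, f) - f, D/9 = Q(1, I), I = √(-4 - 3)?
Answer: (4 + I*√11)² ≈ 5.0 + 26.533*I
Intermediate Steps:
I = I*√7 (I = √(-7) = I*√7 ≈ 2.6458*I)
D = -9 (D = 9*(-1*1) = 9*(-1) = -9)
V(f) = -1 - f
(V(3) - √(-2 + D))² = ((-1 - 1*3) - √(-2 - 9))² = ((-1 - 3) - √(-11))² = (-4 - I*√11)²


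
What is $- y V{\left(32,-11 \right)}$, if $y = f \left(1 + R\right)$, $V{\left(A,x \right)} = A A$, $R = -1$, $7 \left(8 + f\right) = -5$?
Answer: $0$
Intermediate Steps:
$f = - \frac{61}{7}$ ($f = -8 + \frac{1}{7} \left(-5\right) = -8 - \frac{5}{7} = - \frac{61}{7} \approx -8.7143$)
$V{\left(A,x \right)} = A^{2}$
$y = 0$ ($y = - \frac{61 \left(1 - 1\right)}{7} = \left(- \frac{61}{7}\right) 0 = 0$)
$- y V{\left(32,-11 \right)} = - 0 \cdot 32^{2} = - 0 \cdot 1024 = \left(-1\right) 0 = 0$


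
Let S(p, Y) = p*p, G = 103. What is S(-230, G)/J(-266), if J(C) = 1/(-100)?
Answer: -5290000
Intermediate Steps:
J(C) = -1/100
S(p, Y) = p²
S(-230, G)/J(-266) = (-230)²/(-1/100) = 52900*(-100) = -5290000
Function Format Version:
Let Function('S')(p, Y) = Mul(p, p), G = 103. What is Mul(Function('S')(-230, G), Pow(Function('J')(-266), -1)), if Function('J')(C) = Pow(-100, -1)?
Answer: -5290000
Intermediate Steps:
Function('J')(C) = Rational(-1, 100)
Function('S')(p, Y) = Pow(p, 2)
Mul(Function('S')(-230, G), Pow(Function('J')(-266), -1)) = Mul(Pow(-230, 2), Pow(Rational(-1, 100), -1)) = Mul(52900, -100) = -5290000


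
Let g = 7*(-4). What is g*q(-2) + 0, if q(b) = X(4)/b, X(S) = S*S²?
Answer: 896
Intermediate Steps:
X(S) = S³
q(b) = 64/b (q(b) = 4³/b = 64/b)
g = -28
g*q(-2) + 0 = -1792/(-2) + 0 = -1792*(-1)/2 + 0 = -28*(-32) + 0 = 896 + 0 = 896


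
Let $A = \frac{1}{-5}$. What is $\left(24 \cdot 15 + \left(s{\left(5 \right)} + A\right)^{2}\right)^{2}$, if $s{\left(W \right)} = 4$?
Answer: $\frac{87628321}{625} \approx 1.4021 \cdot 10^{5}$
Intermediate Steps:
$A = - \frac{1}{5} \approx -0.2$
$\left(24 \cdot 15 + \left(s{\left(5 \right)} + A\right)^{2}\right)^{2} = \left(24 \cdot 15 + \left(4 - \frac{1}{5}\right)^{2}\right)^{2} = \left(360 + \left(\frac{19}{5}\right)^{2}\right)^{2} = \left(360 + \frac{361}{25}\right)^{2} = \left(\frac{9361}{25}\right)^{2} = \frac{87628321}{625}$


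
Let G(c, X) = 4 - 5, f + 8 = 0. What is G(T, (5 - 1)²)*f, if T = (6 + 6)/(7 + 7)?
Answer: 8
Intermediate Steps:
T = 6/7 (T = 12/14 = 12*(1/14) = 6/7 ≈ 0.85714)
f = -8 (f = -8 + 0 = -8)
G(c, X) = -1
G(T, (5 - 1)²)*f = -1*(-8) = 8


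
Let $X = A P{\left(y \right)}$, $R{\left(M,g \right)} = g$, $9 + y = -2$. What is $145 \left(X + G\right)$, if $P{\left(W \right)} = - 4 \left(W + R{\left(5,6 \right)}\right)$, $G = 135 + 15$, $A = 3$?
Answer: $30450$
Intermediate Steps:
$y = -11$ ($y = -9 - 2 = -11$)
$G = 150$
$P{\left(W \right)} = -24 - 4 W$ ($P{\left(W \right)} = - 4 \left(W + 6\right) = - 4 \left(6 + W\right) = -24 - 4 W$)
$X = 60$ ($X = 3 \left(-24 - -44\right) = 3 \left(-24 + 44\right) = 3 \cdot 20 = 60$)
$145 \left(X + G\right) = 145 \left(60 + 150\right) = 145 \cdot 210 = 30450$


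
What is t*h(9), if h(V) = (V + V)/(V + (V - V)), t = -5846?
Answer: -11692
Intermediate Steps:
h(V) = 2 (h(V) = (2*V)/(V + 0) = (2*V)/V = 2)
t*h(9) = -5846*2 = -11692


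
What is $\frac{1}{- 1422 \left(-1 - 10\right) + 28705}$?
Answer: $\frac{1}{44347} \approx 2.2549 \cdot 10^{-5}$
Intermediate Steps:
$\frac{1}{- 1422 \left(-1 - 10\right) + 28705} = \frac{1}{\left(-1422\right) \left(-11\right) + 28705} = \frac{1}{15642 + 28705} = \frac{1}{44347}$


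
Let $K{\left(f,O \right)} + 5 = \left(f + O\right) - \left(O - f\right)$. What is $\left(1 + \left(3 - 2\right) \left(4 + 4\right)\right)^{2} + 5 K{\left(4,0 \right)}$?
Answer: $96$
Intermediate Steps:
$K{\left(f,O \right)} = -5 + 2 f$ ($K{\left(f,O \right)} = -5 + \left(\left(f + O\right) - \left(O - f\right)\right) = -5 + \left(\left(O + f\right) - \left(O - f\right)\right) = -5 + 2 f$)
$\left(1 + \left(3 - 2\right) \left(4 + 4\right)\right)^{2} + 5 K{\left(4,0 \right)} = \left(1 + \left(3 - 2\right) \left(4 + 4\right)\right)^{2} + 5 \left(-5 + 2 \cdot 4\right) = \left(1 + 1 \cdot 8\right)^{2} + 5 \left(-5 + 8\right) = \left(1 + 8\right)^{2} + 5 \cdot 3 = 9^{2} + 15 = 81 + 15 = 96$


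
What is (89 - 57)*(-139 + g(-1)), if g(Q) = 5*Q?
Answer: -4608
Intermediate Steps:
(89 - 57)*(-139 + g(-1)) = (89 - 57)*(-139 + 5*(-1)) = 32*(-139 - 5) = 32*(-144) = -4608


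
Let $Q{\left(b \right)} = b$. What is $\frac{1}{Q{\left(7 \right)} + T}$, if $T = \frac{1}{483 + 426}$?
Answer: $\frac{909}{6364} \approx 0.14283$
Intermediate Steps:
$T = \frac{1}{909} \approx 0.0011001$
$\frac{1}{Q{\left(7 \right)} + T} = \frac{1}{7 + \frac{1}{909}} = \frac{1}{\frac{6364}{909}} = \frac{909}{6364}$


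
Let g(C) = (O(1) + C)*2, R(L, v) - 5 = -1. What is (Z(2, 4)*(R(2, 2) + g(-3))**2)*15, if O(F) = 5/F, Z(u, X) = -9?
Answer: -8640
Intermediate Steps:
R(L, v) = 4 (R(L, v) = 5 - 1 = 4)
g(C) = 10 + 2*C (g(C) = (5/1 + C)*2 = (5*1 + C)*2 = (5 + C)*2 = 10 + 2*C)
(Z(2, 4)*(R(2, 2) + g(-3))**2)*15 = -9*(4 + (10 + 2*(-3)))**2*15 = -9*(4 + (10 - 6))**2*15 = -9*(4 + 4)**2*15 = -9*8**2*15 = -9*64*15 = -576*15 = -8640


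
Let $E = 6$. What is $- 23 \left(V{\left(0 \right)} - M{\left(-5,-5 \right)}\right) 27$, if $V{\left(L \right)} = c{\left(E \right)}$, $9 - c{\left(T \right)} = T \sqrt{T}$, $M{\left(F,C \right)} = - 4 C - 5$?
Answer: $3726 + 3726 \sqrt{6} \approx 12853.0$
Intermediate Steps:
$M{\left(F,C \right)} = -5 - 4 C$
$c{\left(T \right)} = 9 - T^{\frac{3}{2}}$ ($c{\left(T \right)} = 9 - T \sqrt{T} = 9 - T^{\frac{3}{2}}$)
$V{\left(L \right)} = 9 - 6 \sqrt{6}$ ($V{\left(L \right)} = 9 - 6^{\frac{3}{2}} = 9 - 6 \sqrt{6}$)
$- 23 \left(V{\left(0 \right)} - M{\left(-5,-5 \right)}\right) 27 = - 23 \left(\left(9 - 6 \sqrt{6}\right) - \left(-5 - -20\right)\right) 27 = - 23 \left(\left(9 - 6 \sqrt{6}\right) - \left(-5 + 20\right)\right) 27 = - 23 \left(\left(9 - 6 \sqrt{6}\right) - 15\right) 27 = - 23 \left(-6 - 6 \sqrt{6}\right) 27 = \left(138 + 138 \sqrt{6}\right) 27 = 3726 + 3726 \sqrt{6}$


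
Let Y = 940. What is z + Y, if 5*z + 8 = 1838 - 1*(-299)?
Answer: 6829/5 ≈ 1365.8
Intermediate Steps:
z = 2129/5 (z = -8/5 + (1838 - 1*(-299))/5 = -8/5 + (1838 + 299)/5 = -8/5 + (⅕)*2137 = -8/5 + 2137/5 = 2129/5 ≈ 425.80)
z + Y = 2129/5 + 940 = 6829/5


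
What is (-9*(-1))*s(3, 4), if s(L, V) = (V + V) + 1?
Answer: 81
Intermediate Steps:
s(L, V) = 1 + 2*V (s(L, V) = 2*V + 1 = 1 + 2*V)
(-9*(-1))*s(3, 4) = (-9*(-1))*(1 + 2*4) = 9*(1 + 8) = 9*9 = 81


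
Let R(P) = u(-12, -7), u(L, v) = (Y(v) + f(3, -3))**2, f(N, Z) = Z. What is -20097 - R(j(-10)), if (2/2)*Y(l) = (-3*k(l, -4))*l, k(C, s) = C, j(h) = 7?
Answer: -42597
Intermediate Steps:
Y(l) = -3*l**2 (Y(l) = (-3*l)*l = -3*l**2)
u(L, v) = (-3 - 3*v**2)**2 (u(L, v) = (-3*v**2 - 3)**2 = (-3 - 3*v**2)**2)
R(P) = 22500 (R(P) = 9*(1 + (-7)**2)**2 = 9*(1 + 49)**2 = 9*50**2 = 9*2500 = 22500)
-20097 - R(j(-10)) = -20097 - 1*22500 = -20097 - 22500 = -42597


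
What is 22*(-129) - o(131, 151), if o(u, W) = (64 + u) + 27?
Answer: -3060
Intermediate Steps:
o(u, W) = 91 + u
22*(-129) - o(131, 151) = 22*(-129) - (91 + 131) = -2838 - 1*222 = -2838 - 222 = -3060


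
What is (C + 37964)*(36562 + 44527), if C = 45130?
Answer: 6738009366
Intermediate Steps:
(C + 37964)*(36562 + 44527) = (45130 + 37964)*(36562 + 44527) = 83094*81089 = 6738009366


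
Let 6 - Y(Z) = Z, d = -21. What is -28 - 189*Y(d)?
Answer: -5131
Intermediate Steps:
Y(Z) = 6 - Z
-28 - 189*Y(d) = -28 - 189*(6 - 1*(-21)) = -28 - 189*(6 + 21) = -28 - 189*27 = -28 - 5103 = -5131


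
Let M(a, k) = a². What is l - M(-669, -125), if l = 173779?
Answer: -273782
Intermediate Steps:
l - M(-669, -125) = 173779 - 1*(-669)² = 173779 - 1*447561 = 173779 - 447561 = -273782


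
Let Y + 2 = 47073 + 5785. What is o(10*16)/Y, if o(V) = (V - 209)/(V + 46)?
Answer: -49/10888336 ≈ -4.5002e-6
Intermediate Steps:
o(V) = (-209 + V)/(46 + V)
Y = 52856 (Y = -2 + (47073 + 5785) = -2 + 52858 = 52856)
o(10*16)/Y = ((-209 + 10*16)/(46 + 10*16))/52856 = ((-209 + 160)/(46 + 160))*(1/52856) = (-49/206)*(1/52856) = ((1/206)*(-49))*(1/52856) = -49/206*1/52856 = -49/10888336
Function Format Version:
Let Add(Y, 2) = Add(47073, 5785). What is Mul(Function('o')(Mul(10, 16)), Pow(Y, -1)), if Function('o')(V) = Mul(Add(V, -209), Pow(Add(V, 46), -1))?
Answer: Rational(-49, 10888336) ≈ -4.5002e-6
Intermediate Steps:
Function('o')(V) = Mul(Pow(Add(46, V), -1), Add(-209, V)) (Function('o')(V) = Mul(Add(-209, V), Pow(Add(46, V), -1)) = Mul(Pow(Add(46, V), -1), Add(-209, V)))
Y = 52856 (Y = Add(-2, Add(47073, 5785)) = Add(-2, 52858) = 52856)
Mul(Function('o')(Mul(10, 16)), Pow(Y, -1)) = Mul(Mul(Pow(Add(46, Mul(10, 16)), -1), Add(-209, Mul(10, 16))), Pow(52856, -1)) = Mul(Mul(Pow(Add(46, 160), -1), Add(-209, 160)), Rational(1, 52856)) = Mul(Mul(Pow(206, -1), -49), Rational(1, 52856)) = Mul(Mul(Rational(1, 206), -49), Rational(1, 52856)) = Mul(Rational(-49, 206), Rational(1, 52856)) = Rational(-49, 10888336)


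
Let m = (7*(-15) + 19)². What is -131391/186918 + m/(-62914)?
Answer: -1608129817/1959959842 ≈ -0.82049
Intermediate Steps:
m = 7396 (m = (-105 + 19)² = (-86)² = 7396)
-131391/186918 + m/(-62914) = -131391/186918 + 7396/(-62914) = -131391*1/186918 + 7396*(-1/62914) = -43797/62306 - 3698/31457 = -1608129817/1959959842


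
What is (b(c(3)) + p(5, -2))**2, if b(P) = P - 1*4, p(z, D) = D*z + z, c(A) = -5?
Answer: 196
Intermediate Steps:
p(z, D) = z + D*z
b(P) = -4 + P (b(P) = P - 4 = -4 + P)
(b(c(3)) + p(5, -2))**2 = ((-4 - 5) + 5*(1 - 2))**2 = (-9 + 5*(-1))**2 = (-9 - 5)**2 = (-14)**2 = 196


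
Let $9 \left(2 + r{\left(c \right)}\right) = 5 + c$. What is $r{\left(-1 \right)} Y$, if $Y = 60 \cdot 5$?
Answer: $- \frac{1400}{3} \approx -466.67$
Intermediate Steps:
$r{\left(c \right)} = - \frac{13}{9} + \frac{c}{9}$ ($r{\left(c \right)} = -2 + \frac{5 + c}{9} = -2 + \left(\frac{5}{9} + \frac{c}{9}\right) = - \frac{13}{9} + \frac{c}{9}$)
$Y = 300$
$r{\left(-1 \right)} Y = \left(- \frac{13}{9} + \frac{1}{9} \left(-1\right)\right) 300 = \left(- \frac{13}{9} - \frac{1}{9}\right) 300 = \left(- \frac{14}{9}\right) 300 = - \frac{1400}{3}$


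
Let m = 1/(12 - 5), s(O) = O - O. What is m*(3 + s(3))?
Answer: 3/7 ≈ 0.42857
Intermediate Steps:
s(O) = 0
m = 1/7 ≈ 0.14286
m*(3 + s(3)) = (3 + 0)/7 = (1/7)*3 = 3/7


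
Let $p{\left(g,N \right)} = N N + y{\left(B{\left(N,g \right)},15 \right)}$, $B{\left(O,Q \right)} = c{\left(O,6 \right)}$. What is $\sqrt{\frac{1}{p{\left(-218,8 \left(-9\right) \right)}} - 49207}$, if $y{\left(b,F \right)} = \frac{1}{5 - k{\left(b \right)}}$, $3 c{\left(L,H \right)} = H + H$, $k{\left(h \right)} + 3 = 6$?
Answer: $\frac{i \sqrt{5290547713589}}{10369} \approx 221.83 i$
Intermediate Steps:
$k{\left(h \right)} = 3$ ($k{\left(h \right)} = -3 + 6 = 3$)
$c{\left(L,H \right)} = \frac{2 H}{3}$ ($c{\left(L,H \right)} = \frac{H + H}{3} = \frac{2 H}{3}$)
$B{\left(O,Q \right)} = 4$ ($B{\left(O,Q \right)} = \frac{2}{3} \cdot 6 = 4$)
$y{\left(b,F \right)} = \frac{1}{2}$ ($y{\left(b,F \right)} = \frac{1}{5 - 3} = \frac{1}{2}$)
$p{\left(g,N \right)} = \frac{1}{2} + N^{2}$ ($p{\left(g,N \right)} = N N + \frac{1}{2} = N^{2} + \frac{1}{2} = \frac{1}{2} + N^{2}$)
$\sqrt{\frac{1}{p{\left(-218,8 \left(-9\right) \right)}} - 49207} = \sqrt{\frac{1}{\frac{1}{2} + \left(8 \left(-9\right)\right)^{2}} - 49207} = \sqrt{\frac{1}{\frac{1}{2} + \left(-72\right)^{2}} - 49207} = \sqrt{\frac{1}{\frac{1}{2} + 5184} - 49207} = \sqrt{\frac{1}{\frac{10369}{2}} - 49207} = \sqrt{\frac{2}{10369} - 49207} = \sqrt{- \frac{510227381}{10369}} = \frac{i \sqrt{5290547713589}}{10369}$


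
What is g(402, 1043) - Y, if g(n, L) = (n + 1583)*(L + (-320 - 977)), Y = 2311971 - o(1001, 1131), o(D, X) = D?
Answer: -2815160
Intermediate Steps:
Y = 2310970 (Y = 2311971 - 1*1001 = 2311971 - 1001 = 2310970)
g(n, L) = (-1297 + L)*(1583 + n) (g(n, L) = (1583 + n)*(L - 1297) = (1583 + n)*(-1297 + L) = (-1297 + L)*(1583 + n))
g(402, 1043) - Y = (-2053151 - 1297*402 + 1583*1043 + 1043*402) - 1*2310970 = (-2053151 - 521394 + 1651069 + 419286) - 2310970 = -504190 - 2310970 = -2815160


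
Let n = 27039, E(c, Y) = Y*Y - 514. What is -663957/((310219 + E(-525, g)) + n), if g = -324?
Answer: -24591/16360 ≈ -1.5031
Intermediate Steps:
E(c, Y) = -514 + Y² (E(c, Y) = Y² - 514 = -514 + Y²)
-663957/((310219 + E(-525, g)) + n) = -663957/((310219 + (-514 + (-324)²)) + 27039) = -663957/((310219 + (-514 + 104976)) + 27039) = -663957/((310219 + 104462) + 27039) = -663957/(414681 + 27039) = -663957/441720 = -663957*1/441720 = -24591/16360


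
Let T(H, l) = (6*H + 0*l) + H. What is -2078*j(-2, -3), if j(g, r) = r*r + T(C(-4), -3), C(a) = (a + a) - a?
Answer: 39482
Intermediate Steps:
C(a) = a (C(a) = 2*a - a = a)
T(H, l) = 7*H (T(H, l) = (6*H + 0) + H = 6*H + H = 7*H)
j(g, r) = -28 + r² (j(g, r) = r*r + 7*(-4) = r² - 28 = -28 + r²)
-2078*j(-2, -3) = -2078*(-28 + (-3)²) = -2078*(-28 + 9) = -2078*(-19) = 39482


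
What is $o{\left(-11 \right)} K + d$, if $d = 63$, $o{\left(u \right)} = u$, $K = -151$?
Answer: $1724$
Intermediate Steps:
$o{\left(-11 \right)} K + d = \left(-11\right) \left(-151\right) + 63 = 1661 + 63 = 1724$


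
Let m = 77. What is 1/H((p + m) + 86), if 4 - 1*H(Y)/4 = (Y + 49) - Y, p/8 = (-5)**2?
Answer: -1/180 ≈ -0.0055556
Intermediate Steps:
p = 200 (p = 8*(-5)**2 = 8*25 = 200)
H(Y) = -180 (H(Y) = 16 - 4*((Y + 49) - Y) = 16 - 4*((49 + Y) - Y) = 16 - 4*49 = 16 - 196 = -180)
1/H((p + m) + 86) = 1/(-180) = -1/180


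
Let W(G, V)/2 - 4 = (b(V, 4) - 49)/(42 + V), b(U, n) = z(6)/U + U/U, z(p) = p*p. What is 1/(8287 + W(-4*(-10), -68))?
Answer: 221/1834020 ≈ 0.00012050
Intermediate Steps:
z(p) = p²
b(U, n) = 1 + 36/U (b(U, n) = 6²/U + U/U = 36/U + 1 = 1 + 36/U)
W(G, V) = 8 + 2*(-49 + (36 + V)/V)/(42 + V) (W(G, V) = 8 + 2*(((36 + V)/V - 49)/(42 + V)) = 8 + 2*((-49 + (36 + V)/V)/(42 + V)) = 8 + 2*(-49 + (36 + V)/V)/(42 + V))
1/(8287 + W(-4*(-10), -68)) = 1/(8287 + 8*(9 + (-68)² + 30*(-68))/(-68*(42 - 68))) = 1/(8287 + 8*(-1/68)*(9 + 4624 - 2040)/(-26)) = 1/(8287 + 8*(-1/68)*(-1/26)*2593) = 1/(8287 + 2593/221) = 1/(1834020/221) = 221/1834020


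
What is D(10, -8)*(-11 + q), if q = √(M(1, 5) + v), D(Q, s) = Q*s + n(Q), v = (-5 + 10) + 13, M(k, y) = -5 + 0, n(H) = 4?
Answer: 836 - 76*√13 ≈ 561.98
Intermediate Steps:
M(k, y) = -5
v = 18 (v = 5 + 13 = 18)
D(Q, s) = 4 + Q*s (D(Q, s) = Q*s + 4 = 4 + Q*s)
q = √13 (q = √(-5 + 18) = √13 ≈ 3.6056)
D(10, -8)*(-11 + q) = (4 + 10*(-8))*(-11 + √13) = (4 - 80)*(-11 + √13) = -76*(-11 + √13) = 836 - 76*√13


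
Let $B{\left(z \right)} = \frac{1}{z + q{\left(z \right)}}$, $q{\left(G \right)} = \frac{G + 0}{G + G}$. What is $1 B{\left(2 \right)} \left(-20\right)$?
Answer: $-8$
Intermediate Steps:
$q{\left(G \right)} = \frac{1}{2}$ ($q{\left(G \right)} = \frac{G}{2 G} = G \frac{1}{2 G} = \frac{1}{2}$)
$B{\left(z \right)} = \frac{1}{\frac{1}{2} + z}$ ($B{\left(z \right)} = \frac{1}{z + \frac{1}{2}} = \frac{1}{\frac{1}{2} + z}$)
$1 B{\left(2 \right)} \left(-20\right) = 1 \frac{2}{1 + 2 \cdot 2} \left(-20\right) = 1 \frac{2}{1 + 4} \left(-20\right) = 1 \cdot \frac{2}{5} \left(-20\right) = \frac{2}{5} \left(-20\right) = -8$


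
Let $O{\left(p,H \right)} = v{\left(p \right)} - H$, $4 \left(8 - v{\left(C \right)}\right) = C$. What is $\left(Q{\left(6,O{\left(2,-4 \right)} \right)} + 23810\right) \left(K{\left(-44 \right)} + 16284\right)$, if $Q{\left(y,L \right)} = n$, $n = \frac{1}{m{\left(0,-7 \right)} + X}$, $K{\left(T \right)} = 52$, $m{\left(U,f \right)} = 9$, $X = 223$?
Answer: $\frac{11279846682}{29} \approx 3.8896 \cdot 10^{8}$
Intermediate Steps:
$v{\left(C \right)} = 8 - \frac{C}{4}$
$O{\left(p,H \right)} = 8 - H - \frac{p}{4}$ ($O{\left(p,H \right)} = \left(8 - \frac{p}{4}\right) - H = 8 - H - \frac{p}{4}$)
$n = \frac{1}{232}$ ($n = \frac{1}{9 + 223} = \frac{1}{232} \approx 0.0043103$)
$Q{\left(y,L \right)} = \frac{1}{232}$
$\left(Q{\left(6,O{\left(2,-4 \right)} \right)} + 23810\right) \left(K{\left(-44 \right)} + 16284\right) = \left(\frac{1}{232} + 23810\right) \left(52 + 16284\right) = \frac{5523921}{232} \cdot 16336 = \frac{11279846682}{29}$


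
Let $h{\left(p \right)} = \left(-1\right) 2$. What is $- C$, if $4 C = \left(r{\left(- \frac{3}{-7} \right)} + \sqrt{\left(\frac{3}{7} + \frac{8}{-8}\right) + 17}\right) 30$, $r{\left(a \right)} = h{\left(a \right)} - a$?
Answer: $\frac{255}{14} - \frac{15 \sqrt{805}}{14} \approx -12.185$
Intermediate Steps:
$h{\left(p \right)} = -2$
$r{\left(a \right)} = -2 - a$
$C = - \frac{255}{14} + \frac{15 \sqrt{805}}{14}$ ($C = \frac{\left(\left(-2 - - \frac{3}{-7}\right) + \sqrt{\left(\frac{3}{7} + \frac{8}{-8}\right) + 17}\right) 30}{4} = \frac{\left(\left(-2 - \left(-3\right) \left(- \frac{1}{7}\right)\right) + \sqrt{\left(3 \cdot \frac{1}{7} + 8 \left(- \frac{1}{8}\right)\right) + 17}\right) 30}{4} = \frac{\left(\left(-2 - \frac{3}{7}\right) + \sqrt{\left(\frac{3}{7} - 1\right) + 17}\right) 30}{4} = \frac{\left(\left(-2 - \frac{3}{7}\right) + \sqrt{- \frac{4}{7} + 17}\right) 30}{4} = \frac{\left(- \frac{17}{7} + \sqrt{\frac{115}{7}}\right) 30}{4} = \frac{\left(- \frac{17}{7} + \frac{\sqrt{805}}{7}\right) 30}{4} = \frac{- \frac{510}{7} + \frac{30 \sqrt{805}}{7}}{4} = - \frac{255}{14} + \frac{15 \sqrt{805}}{14} \approx 12.185$)
$- C = - (- \frac{255}{14} + \frac{15 \sqrt{805}}{14}) = \frac{255}{14} - \frac{15 \sqrt{805}}{14}$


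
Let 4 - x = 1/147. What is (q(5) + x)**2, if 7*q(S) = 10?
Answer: 635209/21609 ≈ 29.396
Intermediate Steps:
x = 587/147 (x = 4 - 1/147 = 587/147 ≈ 3.9932)
q(S) = 10/7 (q(S) = (1/7)*10 = 10/7)
(q(5) + x)**2 = (10/7 + 587/147)**2 = (797/147)**2 = 635209/21609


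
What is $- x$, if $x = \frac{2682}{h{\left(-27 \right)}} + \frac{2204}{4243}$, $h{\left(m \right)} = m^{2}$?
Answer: $- \frac{1442938}{343683} \approx -4.1985$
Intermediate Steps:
$x = \frac{1442938}{343683}$ ($x = \frac{2682}{\left(-27\right)^{2}} + \frac{2204}{4243} = \frac{2682}{729} + 2204 \cdot \frac{1}{4243} = 2682 \cdot \frac{1}{729} + \frac{2204}{4243} = \frac{298}{81} + \frac{2204}{4243} = \frac{1442938}{343683} \approx 4.1985$)
$- x = \left(-1\right) \frac{1442938}{343683} = - \frac{1442938}{343683}$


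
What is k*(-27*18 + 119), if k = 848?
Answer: -311216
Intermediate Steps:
k*(-27*18 + 119) = 848*(-27*18 + 119) = 848*(-486 + 119) = 848*(-367) = -311216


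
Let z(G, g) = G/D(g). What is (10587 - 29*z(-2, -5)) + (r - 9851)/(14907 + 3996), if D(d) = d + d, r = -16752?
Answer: 999949103/94515 ≈ 10580.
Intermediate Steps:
D(d) = 2*d
z(G, g) = G/(2*g) (z(G, g) = G/((2*g)) = G*(1/(2*g)) = G/(2*g))
(10587 - 29*z(-2, -5)) + (r - 9851)/(14907 + 3996) = (10587 - 29*(-2)/(2*(-5))) + (-16752 - 9851)/(14907 + 3996) = (10587 - 29*(-2)*(-1)/(2*5)) - 26603/18903 = (10587 - 29*⅕) - 26603*1/18903 = (10587 - 29/5) - 26603/18903 = 52906/5 - 26603/18903 = 999949103/94515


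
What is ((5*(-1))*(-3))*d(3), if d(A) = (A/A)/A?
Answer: 5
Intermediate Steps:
d(A) = 1/A
((5*(-1))*(-3))*d(3) = ((5*(-1))*(-3))/3 = -5*(-3)*(⅓) = 15*(⅓) = 5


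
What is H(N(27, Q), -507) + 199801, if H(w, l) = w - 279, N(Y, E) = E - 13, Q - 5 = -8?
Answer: 199506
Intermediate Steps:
Q = -3 (Q = 5 - 8 = -3)
N(Y, E) = -13 + E
H(w, l) = -279 + w
H(N(27, Q), -507) + 199801 = (-279 + (-13 - 3)) + 199801 = (-279 - 16) + 199801 = -295 + 199801 = 199506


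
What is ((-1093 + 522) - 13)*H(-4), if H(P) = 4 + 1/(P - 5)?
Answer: -20440/9 ≈ -2271.1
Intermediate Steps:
H(P) = 4 + 1/(-5 + P)
((-1093 + 522) - 13)*H(-4) = ((-1093 + 522) - 13)*((-19 + 4*(-4))/(-5 - 4)) = (-571 - 13)*((-19 - 16)/(-9)) = -(-584)*(-35)/9 = -584*35/9 = -20440/9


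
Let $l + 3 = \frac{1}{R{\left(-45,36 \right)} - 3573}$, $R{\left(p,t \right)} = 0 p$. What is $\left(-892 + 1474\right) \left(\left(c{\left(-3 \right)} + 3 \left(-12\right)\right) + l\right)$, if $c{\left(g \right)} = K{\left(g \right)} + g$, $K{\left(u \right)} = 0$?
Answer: $- \frac{29112998}{1191} \approx -24444.0$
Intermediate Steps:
$R{\left(p,t \right)} = 0$
$c{\left(g \right)} = g$ ($c{\left(g \right)} = 0 + g = g$)
$l = - \frac{10720}{3573}$ ($l = -3 + \frac{1}{0 - 3573} = -3 + \frac{1}{-3573} = -3 - \frac{1}{3573} = - \frac{10720}{3573} \approx -3.0003$)
$\left(-892 + 1474\right) \left(\left(c{\left(-3 \right)} + 3 \left(-12\right)\right) + l\right) = \left(-892 + 1474\right) \left(\left(-3 + 3 \left(-12\right)\right) - \frac{10720}{3573}\right) = 582 \left(\left(-3 - 36\right) - \frac{10720}{3573}\right) = 582 \left(-39 - \frac{10720}{3573}\right) = 582 \left(- \frac{150067}{3573}\right) = - \frac{29112998}{1191}$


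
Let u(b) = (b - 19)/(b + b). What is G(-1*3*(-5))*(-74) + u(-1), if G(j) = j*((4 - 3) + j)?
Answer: -17750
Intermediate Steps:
G(j) = j*(1 + j)
u(b) = (-19 + b)/(2*b) (u(b) = (-19 + b)/((2*b)) = (-19 + b)*(1/(2*b)) = (-19 + b)/(2*b))
G(-1*3*(-5))*(-74) + u(-1) = ((-1*3*(-5))*(1 - 1*3*(-5)))*(-74) + (1/2)*(-19 - 1)/(-1) = ((-3*(-5))*(1 - 3*(-5)))*(-74) + (1/2)*(-1)*(-20) = (15*(1 + 15))*(-74) + 10 = (15*16)*(-74) + 10 = 240*(-74) + 10 = -17760 + 10 = -17750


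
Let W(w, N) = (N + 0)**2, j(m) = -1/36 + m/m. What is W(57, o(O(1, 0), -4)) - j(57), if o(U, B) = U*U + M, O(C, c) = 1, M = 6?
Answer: 1729/36 ≈ 48.028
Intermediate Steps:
o(U, B) = 6 + U**2 (o(U, B) = U*U + 6 = U**2 + 6 = 6 + U**2)
j(m) = 35/36 (j(m) = -1*1/36 + 1 = -1/36 + 1 = 35/36)
W(w, N) = N**2
W(57, o(O(1, 0), -4)) - j(57) = (6 + 1**2)**2 - 1*35/36 = (6 + 1)**2 - 35/36 = 7**2 - 35/36 = 49 - 35/36 = 1729/36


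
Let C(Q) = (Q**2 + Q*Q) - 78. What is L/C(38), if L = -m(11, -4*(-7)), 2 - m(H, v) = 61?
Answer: 59/2810 ≈ 0.020996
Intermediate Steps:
m(H, v) = -59 (m(H, v) = 2 - 1*61 = 2 - 61 = -59)
C(Q) = -78 + 2*Q**2 (C(Q) = (Q**2 + Q**2) - 78 = 2*Q**2 - 78 = -78 + 2*Q**2)
L = 59 (L = -1*(-59) = 59)
L/C(38) = 59/(-78 + 2*38**2) = 59/(-78 + 2*1444) = 59/(-78 + 2888) = 59/2810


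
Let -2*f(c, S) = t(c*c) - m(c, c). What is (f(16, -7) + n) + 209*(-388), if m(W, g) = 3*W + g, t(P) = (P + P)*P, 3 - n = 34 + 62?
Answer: -146689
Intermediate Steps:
n = -93 (n = 3 - (34 + 62) = 3 - 1*96 = 3 - 96 = -93)
t(P) = 2*P² (t(P) = (2*P)*P = 2*P²)
m(W, g) = g + 3*W
f(c, S) = -c⁴ + 2*c (f(c, S) = -(2*(c*c)² - (c + 3*c))/2 = -(2*(c²)² - 4*c)/2 = -(2*c⁴ - 4*c)/2 = -(-4*c + 2*c⁴)/2 = -c⁴ + 2*c)
(f(16, -7) + n) + 209*(-388) = (16*(2 - 1*16³) - 93) + 209*(-388) = (16*(2 - 1*4096) - 93) - 81092 = (16*(2 - 4096) - 93) - 81092 = (16*(-4094) - 93) - 81092 = (-65504 - 93) - 81092 = -65597 - 81092 = -146689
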